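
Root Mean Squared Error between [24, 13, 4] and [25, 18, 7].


MSE = 35/3 = 11.6667
RMSE = √(35/3) = 3.4157

3.4157


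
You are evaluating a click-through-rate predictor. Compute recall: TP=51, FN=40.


Recall = TP/(TP+FN)
= 51/(51+40)
= 51/91 = 56.04%

56.04%


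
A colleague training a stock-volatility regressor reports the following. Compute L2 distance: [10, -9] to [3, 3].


d = √((10-3)² + (-9-3)²)
  = √(49 + 144)
  = √193 = 13.8924

13.8924


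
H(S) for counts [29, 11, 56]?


Probabilities: [29/96, 11/96, 56/96] ≈ [0.3021, 0.1146, 0.5833]
H = -((29/96)·log₂(29/96) + (11/96)·log₂(11/96) + (56/96)·log₂(56/96))
  = 1.3334 bits

1.3334 bits


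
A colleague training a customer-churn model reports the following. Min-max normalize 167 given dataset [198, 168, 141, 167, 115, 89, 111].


min=89, max=198
(167-89)/(198-89) = 78/109 = 0.7156

0.7156


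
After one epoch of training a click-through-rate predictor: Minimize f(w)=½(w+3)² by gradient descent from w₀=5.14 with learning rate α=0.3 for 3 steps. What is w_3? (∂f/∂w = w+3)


step 1: grad = 5.14+3 = 8.14; w = 5.14 - 0.3·(8.14) = 2.698
step 2: grad = 2.698+3 = 5.698; w = 2.698 - 0.3·(5.698) = 0.9886
step 3: grad = 0.9886+3 = 3.9886; w = 0.9886 - 0.3·(3.9886) = -0.20798

-0.20798


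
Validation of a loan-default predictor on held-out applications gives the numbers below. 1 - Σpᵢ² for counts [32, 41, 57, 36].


Probabilities: [32/166, 41/166, 57/166, 36/166] ≈ [0.1928, 0.247, 0.3434, 0.2169]
Σpᵢ² = (1024 + 1681 + 3249 + 1296)/166² = 7250/27556
Gini = 1 - Σpᵢ² = 1 - 7250/27556 = 0.7369

0.7369


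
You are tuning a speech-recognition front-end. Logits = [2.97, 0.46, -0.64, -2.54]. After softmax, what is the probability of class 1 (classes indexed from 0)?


Exponentials: e^2.97=19.4919, e^0.46=1.5841, e^-0.64=0.5273, e^-2.54=0.0789
Sum = 21.6822
Softmax = [0.899, 0.0731, 0.0243, 0.0036]
p[1] = 1.5841/21.6822 = 0.0731

0.0731


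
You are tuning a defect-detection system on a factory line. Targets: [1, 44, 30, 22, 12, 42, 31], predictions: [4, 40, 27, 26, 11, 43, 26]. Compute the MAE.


Absolute errors: |1-4|=3, |44-40|=4, |30-27|=3, |22-26|=4, |12-11|=1, |42-43|=1, |31-26|=5
Sum = 21
MAE = 21/7 = 3

3


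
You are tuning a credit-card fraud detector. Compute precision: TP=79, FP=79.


Precision = TP/(TP+FP)
= 79/(79+79)
= 79/158 = 50.0%

50.0%


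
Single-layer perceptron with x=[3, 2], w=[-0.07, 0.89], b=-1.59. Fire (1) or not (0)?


z = (3)·(-0.07) + (2)·(0.89) - 1.59
  = -0.02
step(z) = 0 (z<0)

0


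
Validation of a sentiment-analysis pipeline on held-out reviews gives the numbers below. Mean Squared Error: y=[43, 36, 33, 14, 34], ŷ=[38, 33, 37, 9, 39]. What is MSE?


Squared errors: (43-38)²=25, (36-33)²=9, (33-37)²=16, (14-9)²=25, (34-39)²=25
Sum = 100
MSE = 100/5 = 20

20


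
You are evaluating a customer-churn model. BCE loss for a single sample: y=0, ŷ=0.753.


BCE = -[y·ln(p) + (1-y)·ln(1-p)]
= -0 - 1·ln(1-0.753)
= -ln(0.247) = 1.3984

1.3984


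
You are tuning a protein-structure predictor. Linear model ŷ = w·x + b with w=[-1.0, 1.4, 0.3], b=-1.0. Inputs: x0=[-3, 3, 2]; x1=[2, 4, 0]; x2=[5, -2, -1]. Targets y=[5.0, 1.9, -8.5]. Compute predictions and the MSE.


ŷ0 = (-1.0)·(-3) + (1.4)·(3) + (0.3)·(2) - 1.0 = 6.8
ŷ1 = (-1.0)·(2) + (1.4)·(4) + (0.3)·(0) - 1.0 = 2.6
ŷ2 = (-1.0)·(5) + (1.4)·(-2) + (0.3)·(-1) - 1.0 = -9.1
errors² = [3.24, 0.49, 0.36]
MSE = 4.0900/3 = 1.3633

1.3633


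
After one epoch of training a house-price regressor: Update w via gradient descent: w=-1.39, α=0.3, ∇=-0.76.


w_new = w - α·∇
= -1.39 - 0.3·-0.76
= -1.39 + 0.228
= -1.162

-1.162


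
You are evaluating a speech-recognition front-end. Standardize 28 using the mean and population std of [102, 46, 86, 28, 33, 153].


μ = 74.6667, σ = 44.248
z = (28 - 74.6667)/44.248 = -1.0547

-1.0547


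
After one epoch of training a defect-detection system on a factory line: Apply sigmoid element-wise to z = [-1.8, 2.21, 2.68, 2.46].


σ(-1.8) = 1/(1+e^1.8) = 0.1419
σ(2.21) = 1/(1+e^-2.21) = 0.9011
σ(2.68) = 1/(1+e^-2.68) = 0.9358
σ(2.46) = 1/(1+e^-2.46) = 0.9213
result = [0.1419, 0.9011, 0.9358, 0.9213]

[0.1419, 0.9011, 0.9358, 0.9213]


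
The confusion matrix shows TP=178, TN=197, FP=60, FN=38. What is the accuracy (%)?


Accuracy = (TP+TN)/(TP+TN+FP+FN)
= (178+197)/(473)
= 375/473 = 79.28%

79.28%


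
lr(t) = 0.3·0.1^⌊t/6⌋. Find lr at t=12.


n_drops = ⌊12/6⌋ = 2
lr = 0.3·0.1^2 = 0.3·0.01 = 0.003

0.003


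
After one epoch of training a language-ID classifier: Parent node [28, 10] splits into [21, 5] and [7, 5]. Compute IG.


Parent = [28, 10], H_parent = 0.8315
H_left = 0.7063 (n=26), H_right = 0.9799 (n=12)
H_children = (26/38)·0.7063 + (12/38)·0.9799 = 0.7927
IG = 0.8315 - 0.7927 = 0.0388

0.0388


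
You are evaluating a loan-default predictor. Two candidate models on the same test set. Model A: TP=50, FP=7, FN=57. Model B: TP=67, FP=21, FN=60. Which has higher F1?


Model A: P=50/57=0.8772, R=50/107=0.4673, F1=2PR/(P+R)=2TP/(2TP+FP+FN)=100/164=0.6098
Model B: P=67/88=0.7614, R=67/127=0.5276, F1=2PR/(P+R)=2TP/(2TP+FP+FN)=134/215=0.6233
0.6098 < 0.6233 → Model B

Model B


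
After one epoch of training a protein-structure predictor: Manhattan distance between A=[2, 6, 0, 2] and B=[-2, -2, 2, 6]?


d = |2+ 2| + |6+ 2| + |0-2| + |2-6|
  = 4 + 8 + 2 + 4
  = 18

18


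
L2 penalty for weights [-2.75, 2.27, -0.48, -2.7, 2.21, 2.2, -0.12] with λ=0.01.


‖w‖₂² = (-2.75)² + (2.27)² + (-0.48)² + (-2.7)² + (2.21)² + (2.2)² + (-0.12)²
     = 7.5625 + 5.1529 + 0.2304 + 7.29 + 4.8841 + 4.84 + 0.0144
     = 29.9743
λ·‖w‖₂² = 0.01·29.9743 = 0.299743

0.299743


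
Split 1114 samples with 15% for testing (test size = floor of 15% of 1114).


Test = ⌊1114·15/100⌋ = 167
Train = 1114 - 167 = 947

Train: 947, Test: 167


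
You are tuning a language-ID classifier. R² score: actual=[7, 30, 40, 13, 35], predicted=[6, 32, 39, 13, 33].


ȳ = 25
SS_res = Σ(y-ŷ)² = 10
SS_tot = Σ(y-ȳ)² = 818
R² = 1 - SS_res/SS_tot = 1 - 0.0122 = 0.9878

0.9878


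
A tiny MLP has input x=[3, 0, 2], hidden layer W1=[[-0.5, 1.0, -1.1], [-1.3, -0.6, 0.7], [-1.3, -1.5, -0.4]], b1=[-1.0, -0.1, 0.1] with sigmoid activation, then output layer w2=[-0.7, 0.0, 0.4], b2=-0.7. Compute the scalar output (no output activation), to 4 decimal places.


z1[0] = (-0.5)·(3) + (1.0)·(0) + (-1.1)·(2) - 1.0 = -4.7
z1[1] = (-1.3)·(3) + (-0.6)·(0) + (0.7)·(2) - 0.1 = -2.6
z1[2] = (-1.3)·(3) + (-1.5)·(0) + (-0.4)·(2) + 0.1 = -4.6
h = sigmoid(z1) = [0.009, 0.0691, 0.01]
output = (-0.7)·(0.009) + (0.0)·(0.0691) + (0.4)·(0.01) - 0.7 = -0.7023

-0.7023


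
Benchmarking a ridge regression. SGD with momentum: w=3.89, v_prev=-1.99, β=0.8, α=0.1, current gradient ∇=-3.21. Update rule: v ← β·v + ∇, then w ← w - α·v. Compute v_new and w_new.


v_new = 0.8·-1.99 - 3.21 = -1.592 - 3.21 = -4.802
w_new = 3.89 - 0.1·-4.802 = 3.89 + 0.4802 = 4.3702

v_new=-4.802, w_new=4.3702


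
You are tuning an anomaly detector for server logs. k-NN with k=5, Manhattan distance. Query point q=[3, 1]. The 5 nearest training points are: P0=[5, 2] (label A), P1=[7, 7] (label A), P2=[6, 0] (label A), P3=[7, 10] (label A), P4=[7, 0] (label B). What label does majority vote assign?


d(q,P0) = 3  (label A)
d(q,P1) = 10  (label A)
d(q,P2) = 4  (label A)
d(q,P3) = 13  (label A)
d(q,P4) = 5  (label B)
Votes: A=4, B=1
Majority → A

A


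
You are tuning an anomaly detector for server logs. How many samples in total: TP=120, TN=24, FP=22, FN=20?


Total = TP + TN + FP + FN
= 120 + 24 + 22 + 20
= 186
(Predicted positive: 142, predicted negative: 44)

186


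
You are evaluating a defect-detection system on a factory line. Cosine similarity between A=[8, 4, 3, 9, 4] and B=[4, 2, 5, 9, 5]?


A·B = 8·4 + 4·2 + 3·5 + 9·9 + 4·5 = 156
‖A‖ = √186 = 13.6382, ‖B‖ = √151 = 12.2882
cos = 156/(√186·√151) = 156/√28086 = 0.9308

0.9308


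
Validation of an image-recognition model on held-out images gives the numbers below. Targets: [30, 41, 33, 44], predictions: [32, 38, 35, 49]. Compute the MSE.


Squared errors: (30-32)²=4, (41-38)²=9, (33-35)²=4, (44-49)²=25
Sum = 42
MSE = 42/4 = 21/2

21/2


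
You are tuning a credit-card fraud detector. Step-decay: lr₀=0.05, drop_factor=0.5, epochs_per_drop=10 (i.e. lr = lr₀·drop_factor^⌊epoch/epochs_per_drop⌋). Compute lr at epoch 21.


n_drops = ⌊21/10⌋ = 2
lr = 0.05·0.5^2 = 0.05·0.25 = 0.0125

0.0125


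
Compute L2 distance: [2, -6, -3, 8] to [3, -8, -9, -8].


d = √((2-3)² + (-6+ 8)² + (-3+ 9)² + (8+ 8)²)
  = √(1 + 4 + 36 + 256)
  = √297 = 17.2337

17.2337


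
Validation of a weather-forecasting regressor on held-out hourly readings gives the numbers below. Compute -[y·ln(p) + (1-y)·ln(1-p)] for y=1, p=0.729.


BCE = -[y·ln(p) + (1-y)·ln(1-p)]
= -1·ln(0.729) - 0
= -ln(0.729) = 0.3161

0.3161


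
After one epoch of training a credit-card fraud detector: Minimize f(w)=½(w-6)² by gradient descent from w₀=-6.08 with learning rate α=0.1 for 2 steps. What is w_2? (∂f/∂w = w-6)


step 1: grad = -6.08-6 = -12.08; w = -6.08 - 0.1·(-12.08) = -4.872
step 2: grad = -4.872-6 = -10.872; w = -4.872 - 0.1·(-10.872) = -3.7848

-3.7848


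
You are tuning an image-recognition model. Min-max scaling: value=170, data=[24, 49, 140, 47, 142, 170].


min=24, max=170
(170-24)/(170-24) = 146/146 = 1.0

1.0


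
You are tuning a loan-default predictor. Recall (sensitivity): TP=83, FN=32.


Recall = TP/(TP+FN)
= 83/(83+32)
= 83/115 = 72.17%

72.17%


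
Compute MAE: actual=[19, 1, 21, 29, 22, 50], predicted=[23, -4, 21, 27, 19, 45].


Absolute errors: |19-23|=4, |1+ 4|=5, |21-21|=0, |29-27|=2, |22-19|=3, |50-45|=5
Sum = 19
MAE = 19/6 = 19/6

19/6


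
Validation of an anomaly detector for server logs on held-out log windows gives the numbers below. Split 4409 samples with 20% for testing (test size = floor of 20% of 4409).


Test = ⌊4409·20/100⌋ = 881
Train = 4409 - 881 = 3528

Train: 3528, Test: 881


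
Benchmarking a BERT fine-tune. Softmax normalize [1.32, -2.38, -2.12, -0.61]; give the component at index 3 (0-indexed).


Exponentials: e^1.32=3.7434, e^-2.38=0.0926, e^-2.12=0.12, e^-0.61=0.5434
Sum = 4.4994
Softmax = [0.832, 0.0206, 0.0267, 0.1208]
p[3] = 0.5434/4.4994 = 0.1208

0.1208


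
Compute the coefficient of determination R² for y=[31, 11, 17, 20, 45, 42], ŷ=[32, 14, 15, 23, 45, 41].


ȳ = 27.6667
SS_res = Σ(y-ŷ)² = 24
SS_tot = Σ(y-ȳ)² = 967.33
R² = 1 - SS_res/SS_tot = 1 - 0.0248 = 0.9752

0.9752


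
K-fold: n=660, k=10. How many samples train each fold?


Fold size = 660/10 = 66
Training per fold = 660 - 66 = 594

594


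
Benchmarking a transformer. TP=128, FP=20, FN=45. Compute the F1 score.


Precision = 128/148 = 0.8649
Recall = 128/173 = 0.7399
F1 = 2·P·R/(P+R) = 2·TP/(2·TP+FP+FN) = 256/(256+20+45) = 256/321 = 0.7975

0.7975


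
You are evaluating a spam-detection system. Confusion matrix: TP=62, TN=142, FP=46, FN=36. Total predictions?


Total = TP + TN + FP + FN
= 62 + 142 + 46 + 36
= 286
(Predicted positive: 108, predicted negative: 178)

286


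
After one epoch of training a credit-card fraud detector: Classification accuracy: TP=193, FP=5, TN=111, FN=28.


Accuracy = (TP+TN)/(TP+TN+FP+FN)
= (193+111)/(337)
= 304/337 = 90.21%

90.21%


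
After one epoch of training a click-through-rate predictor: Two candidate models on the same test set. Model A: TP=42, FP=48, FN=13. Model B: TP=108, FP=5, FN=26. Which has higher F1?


Model A: P=42/90=0.4667, R=42/55=0.7636, F1=2PR/(P+R)=2TP/(2TP+FP+FN)=84/145=0.5793
Model B: P=108/113=0.9558, R=108/134=0.806, F1=2PR/(P+R)=2TP/(2TP+FP+FN)=216/247=0.8745
0.5793 < 0.8745 → Model B

Model B


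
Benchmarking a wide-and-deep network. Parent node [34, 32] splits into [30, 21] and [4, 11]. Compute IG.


Parent = [34, 32], H_parent = 0.9993
H_left = 0.9774 (n=51), H_right = 0.8366 (n=15)
H_children = (51/66)·0.9774 + (15/66)·0.8366 = 0.9454
IG = 0.9993 - 0.9454 = 0.0539

0.0539


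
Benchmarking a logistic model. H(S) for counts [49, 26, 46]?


Probabilities: [49/121, 26/121, 46/121] ≈ [0.405, 0.2149, 0.3802]
H = -((49/121)·log₂(49/121) + (26/121)·log₂(26/121) + (46/121)·log₂(46/121))
  = 1.5353 bits

1.5353 bits


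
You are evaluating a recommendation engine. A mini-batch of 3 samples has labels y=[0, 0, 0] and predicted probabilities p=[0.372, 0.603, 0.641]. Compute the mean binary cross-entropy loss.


L[0] = -ln(1-0.372) = -ln(0.628) = 0.4652
L[1] = -ln(1-0.603) = -ln(0.397) = 0.9238
L[2] = -ln(1-0.641) = -ln(0.359) = 1.0244
mean = (0.4652 + 0.9238 + 1.0244)/3 = 0.8045

0.8045


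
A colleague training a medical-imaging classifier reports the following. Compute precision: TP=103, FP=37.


Precision = TP/(TP+FP)
= 103/(103+37)
= 103/140 = 73.57%

73.57%


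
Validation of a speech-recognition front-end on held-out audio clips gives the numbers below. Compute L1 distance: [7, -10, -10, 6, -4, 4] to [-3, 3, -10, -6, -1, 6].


d = |7+ 3| + |-10-3| + |-10+ 10| + |6+ 6| + |-4+ 1| + |4-6|
  = 10 + 13 + 0 + 12 + 3 + 2
  = 40

40


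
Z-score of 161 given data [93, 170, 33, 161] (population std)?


μ = 114.25, σ = 55.558
z = (161 - 114.25)/55.558 = 0.8415

0.8415


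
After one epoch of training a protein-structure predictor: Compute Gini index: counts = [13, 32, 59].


Probabilities: [13/104, 32/104, 59/104] ≈ [0.125, 0.3077, 0.5673]
Σpᵢ² = (169 + 1024 + 3481)/104² = 4674/10816
Gini = 1 - Σpᵢ² = 1 - 4674/10816 = 0.5679

0.5679


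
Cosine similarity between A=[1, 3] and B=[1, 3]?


A·B = 1·1 + 3·3 = 10
‖A‖ = √10 = 3.1623, ‖B‖ = √10 = 3.1623
cos = 10/(√10·√10) = 10/√100 = 1.0

1.0


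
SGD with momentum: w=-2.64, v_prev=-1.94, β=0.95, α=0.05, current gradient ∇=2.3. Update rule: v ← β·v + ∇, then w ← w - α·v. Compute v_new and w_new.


v_new = 0.95·-1.94 + 2.3 = -1.843 + 2.3 = 0.457
w_new = -2.64 - 0.05·0.457 = -2.64 - 0.02285 = -2.66285

v_new=0.457, w_new=-2.66285


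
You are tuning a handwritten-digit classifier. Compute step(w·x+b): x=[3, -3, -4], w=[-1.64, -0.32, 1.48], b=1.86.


z = (3)·(-1.64) + (-3)·(-0.32) + (-4)·(1.48) + 1.86
  = -8.02
step(z) = 0 (z<0)

0


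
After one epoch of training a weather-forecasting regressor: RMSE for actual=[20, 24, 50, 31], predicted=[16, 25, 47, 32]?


MSE = 27/4 = 6.75
RMSE = √(27/4) = 2.5981

2.5981


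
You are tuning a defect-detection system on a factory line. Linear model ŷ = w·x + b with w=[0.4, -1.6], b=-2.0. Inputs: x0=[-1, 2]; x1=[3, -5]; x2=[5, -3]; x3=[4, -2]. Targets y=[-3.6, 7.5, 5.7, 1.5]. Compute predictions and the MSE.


ŷ0 = (0.4)·(-1) + (-1.6)·(2) - 2.0 = -5.6
ŷ1 = (0.4)·(3) + (-1.6)·(-5) - 2.0 = 7.2
ŷ2 = (0.4)·(5) + (-1.6)·(-3) - 2.0 = 4.8
ŷ3 = (0.4)·(4) + (-1.6)·(-2) - 2.0 = 2.8
errors² = [4.0, 0.09, 0.81, 1.69]
MSE = 6.5900/4 = 1.6475

1.6475


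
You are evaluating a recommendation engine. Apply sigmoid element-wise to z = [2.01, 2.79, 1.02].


σ(2.01) = 1/(1+e^-2.01) = 0.8818
σ(2.79) = 1/(1+e^-2.79) = 0.9421
σ(1.02) = 1/(1+e^-1.02) = 0.735
result = [0.8818, 0.9421, 0.735]

[0.8818, 0.9421, 0.735]


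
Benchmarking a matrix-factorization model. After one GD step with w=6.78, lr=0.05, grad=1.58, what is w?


w_new = w - α·∇
= 6.78 - 0.05·1.58
= 6.78 - 0.079
= 6.701

6.701


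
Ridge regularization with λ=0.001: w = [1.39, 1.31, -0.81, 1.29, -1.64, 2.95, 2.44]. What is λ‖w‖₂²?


‖w‖₂² = (1.39)² + (1.31)² + (-0.81)² + (1.29)² + (-1.64)² + (2.95)² + (2.44)²
     = 1.9321 + 1.7161 + 0.6561 + 1.6641 + 2.6896 + 8.7025 + 5.9536
     = 23.3141
λ·‖w‖₂² = 0.001·23.3141 = 0.023314

0.023314


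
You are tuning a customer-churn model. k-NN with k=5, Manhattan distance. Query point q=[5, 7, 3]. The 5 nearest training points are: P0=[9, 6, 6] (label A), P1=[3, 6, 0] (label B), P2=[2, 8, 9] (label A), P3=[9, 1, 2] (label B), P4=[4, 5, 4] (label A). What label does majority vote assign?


d(q,P0) = 8  (label A)
d(q,P1) = 6  (label B)
d(q,P2) = 10  (label A)
d(q,P3) = 11  (label B)
d(q,P4) = 4  (label A)
Votes: A=3, B=2
Majority → A

A


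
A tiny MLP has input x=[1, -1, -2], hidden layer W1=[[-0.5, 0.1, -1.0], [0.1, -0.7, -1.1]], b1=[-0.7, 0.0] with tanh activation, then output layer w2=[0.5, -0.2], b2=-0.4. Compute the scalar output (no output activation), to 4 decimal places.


z1[0] = (-0.5)·(1) + (0.1)·(-1) + (-1.0)·(-2) - 0.7 = 0.7
z1[1] = (0.1)·(1) + (-0.7)·(-1) + (-1.1)·(-2) + 0.0 = 3.0
h = tanh(z1) = [0.6044, 0.9951]
output = (0.5)·(0.6044) + (-0.2)·(0.9951) - 0.4 = -0.2968

-0.2968


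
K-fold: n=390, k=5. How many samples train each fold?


Fold size = 390/5 = 78
Training per fold = 390 - 78 = 312

312


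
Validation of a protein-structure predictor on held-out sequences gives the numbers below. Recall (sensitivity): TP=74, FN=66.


Recall = TP/(TP+FN)
= 74/(74+66)
= 74/140 = 52.86%

52.86%


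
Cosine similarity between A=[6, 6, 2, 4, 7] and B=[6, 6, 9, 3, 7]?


A·B = 6·6 + 6·6 + 2·9 + 4·3 + 7·7 = 151
‖A‖ = √141 = 11.8743, ‖B‖ = √211 = 14.5258
cos = 151/(√141·√211) = 151/√29751 = 0.8754

0.8754


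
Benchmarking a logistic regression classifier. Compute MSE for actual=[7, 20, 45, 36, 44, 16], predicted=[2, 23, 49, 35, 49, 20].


Squared errors: (7-2)²=25, (20-23)²=9, (45-49)²=16, (36-35)²=1, (44-49)²=25, (16-20)²=16
Sum = 92
MSE = 92/6 = 46/3

46/3


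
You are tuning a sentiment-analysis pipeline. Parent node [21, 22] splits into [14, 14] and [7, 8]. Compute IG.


Parent = [21, 22], H_parent = 0.9996
H_left = 1 (n=28), H_right = 0.9968 (n=15)
H_children = (28/43)·1 + (15/43)·0.9968 = 0.9989
IG = 0.9996 - 0.9989 = 0.0007

0.0007


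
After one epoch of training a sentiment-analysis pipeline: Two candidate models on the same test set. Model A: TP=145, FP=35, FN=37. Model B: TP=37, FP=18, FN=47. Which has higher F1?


Model A: P=145/180=0.8056, R=145/182=0.7967, F1=2PR/(P+R)=2TP/(2TP+FP+FN)=290/362=0.8011
Model B: P=37/55=0.6727, R=37/84=0.4405, F1=2PR/(P+R)=2TP/(2TP+FP+FN)=74/139=0.5324
0.8011 > 0.5324 → Model A

Model A


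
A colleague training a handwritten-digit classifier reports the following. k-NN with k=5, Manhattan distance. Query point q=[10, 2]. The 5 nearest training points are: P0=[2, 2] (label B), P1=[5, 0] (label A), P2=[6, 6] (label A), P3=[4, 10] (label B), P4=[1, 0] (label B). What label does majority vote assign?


d(q,P0) = 8  (label B)
d(q,P1) = 7  (label A)
d(q,P2) = 8  (label A)
d(q,P3) = 14  (label B)
d(q,P4) = 11  (label B)
Votes: A=2, B=3
Majority → B

B


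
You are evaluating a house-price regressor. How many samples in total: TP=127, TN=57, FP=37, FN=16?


Total = TP + TN + FP + FN
= 127 + 57 + 37 + 16
= 237
(Predicted positive: 164, predicted negative: 73)

237


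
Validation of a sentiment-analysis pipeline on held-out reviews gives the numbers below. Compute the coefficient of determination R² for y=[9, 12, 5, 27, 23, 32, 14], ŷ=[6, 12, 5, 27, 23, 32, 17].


ȳ = 17.4286
SS_res = Σ(y-ŷ)² = 18
SS_tot = Σ(y-ȳ)² = 601.71
R² = 1 - SS_res/SS_tot = 1 - 0.0299 = 0.9701

0.9701


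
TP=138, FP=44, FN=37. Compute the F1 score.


Precision = 138/182 = 0.7582
Recall = 138/175 = 0.7886
F1 = 2·P·R/(P+R) = 2·TP/(2·TP+FP+FN) = 276/(276+44+37) = 276/357 = 0.7731

0.7731


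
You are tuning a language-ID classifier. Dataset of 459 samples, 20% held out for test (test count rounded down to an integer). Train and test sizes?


Test = ⌊459·20/100⌋ = 91
Train = 459 - 91 = 368

Train: 368, Test: 91


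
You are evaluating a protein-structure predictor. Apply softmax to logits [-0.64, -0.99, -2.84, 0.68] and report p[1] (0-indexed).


Exponentials: e^-0.64=0.5273, e^-0.99=0.3716, e^-2.84=0.0584, e^0.68=1.9739
Sum = 2.9312
Softmax = [0.1799, 0.1268, 0.0199, 0.6734]
p[1] = 0.3716/2.9312 = 0.1268

0.1268


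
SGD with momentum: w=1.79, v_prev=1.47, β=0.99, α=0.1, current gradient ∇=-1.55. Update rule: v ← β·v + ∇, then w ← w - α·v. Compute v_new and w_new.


v_new = 0.99·1.47 - 1.55 = 1.4553 - 1.55 = -0.0947
w_new = 1.79 - 0.1·-0.0947 = 1.79 + 0.00947 = 1.79947

v_new=-0.0947, w_new=1.79947


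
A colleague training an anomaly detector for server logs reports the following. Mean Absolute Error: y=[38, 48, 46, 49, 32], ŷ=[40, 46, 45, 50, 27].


Absolute errors: |38-40|=2, |48-46|=2, |46-45|=1, |49-50|=1, |32-27|=5
Sum = 11
MAE = 11/5 = 11/5

11/5


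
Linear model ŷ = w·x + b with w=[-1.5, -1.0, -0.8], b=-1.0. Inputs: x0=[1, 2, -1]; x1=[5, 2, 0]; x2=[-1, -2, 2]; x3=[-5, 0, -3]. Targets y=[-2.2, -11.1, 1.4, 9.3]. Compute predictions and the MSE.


ŷ0 = (-1.5)·(1) + (-1.0)·(2) + (-0.8)·(-1) - 1.0 = -3.7
ŷ1 = (-1.5)·(5) + (-1.0)·(2) + (-0.8)·(0) - 1.0 = -10.5
ŷ2 = (-1.5)·(-1) + (-1.0)·(-2) + (-0.8)·(2) - 1.0 = 0.9
ŷ3 = (-1.5)·(-5) + (-1.0)·(0) + (-0.8)·(-3) - 1.0 = 8.9
errors² = [2.25, 0.36, 0.25, 0.16]
MSE = 3.0200/4 = 0.755

0.755


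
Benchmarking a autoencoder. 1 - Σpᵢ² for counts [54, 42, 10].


Probabilities: [54/106, 42/106, 10/106] ≈ [0.5094, 0.3962, 0.0943]
Σpᵢ² = (2916 + 1764 + 100)/106² = 4780/11236
Gini = 1 - Σpᵢ² = 1 - 4780/11236 = 0.5746

0.5746


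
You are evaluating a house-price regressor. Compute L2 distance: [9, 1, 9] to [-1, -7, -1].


d = √((9+ 1)² + (1+ 7)² + (9+ 1)²)
  = √(100 + 64 + 100)
  = √264 = 16.2481

16.2481


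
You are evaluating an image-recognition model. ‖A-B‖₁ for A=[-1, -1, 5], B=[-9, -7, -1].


d = |-1+ 9| + |-1+ 7| + |5+ 1|
  = 8 + 6 + 6
  = 20

20


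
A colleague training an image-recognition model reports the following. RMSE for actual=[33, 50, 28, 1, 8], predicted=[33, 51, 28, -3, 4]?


MSE = 33/5 = 6.6
RMSE = √(33/5) = 2.569

2.569


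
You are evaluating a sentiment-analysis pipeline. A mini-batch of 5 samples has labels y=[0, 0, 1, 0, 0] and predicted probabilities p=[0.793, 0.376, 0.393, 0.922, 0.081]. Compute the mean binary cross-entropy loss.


L[0] = -ln(1-0.793) = -ln(0.207) = 1.575
L[1] = -ln(1-0.376) = -ln(0.624) = 0.4716
L[2] = -ln(0.393) = 0.9339
L[3] = -ln(1-0.922) = -ln(0.078) = 2.551
L[4] = -ln(1-0.081) = -ln(0.919) = 0.0845
mean = (1.575 + 0.4716 + 0.9339 + 2.551 + 0.0845)/5 = 1.1232

1.1232


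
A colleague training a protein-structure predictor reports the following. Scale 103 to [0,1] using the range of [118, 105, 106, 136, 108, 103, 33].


min=33, max=136
(103-33)/(136-33) = 70/103 = 0.6796

0.6796


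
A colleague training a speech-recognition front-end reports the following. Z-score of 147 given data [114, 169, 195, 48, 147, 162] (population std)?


μ = 139.1667, σ = 47.4953
z = (147 - 139.1667)/47.4953 = 0.1649

0.1649


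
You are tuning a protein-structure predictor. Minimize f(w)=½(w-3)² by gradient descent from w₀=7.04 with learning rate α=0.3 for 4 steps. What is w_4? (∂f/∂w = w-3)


step 1: grad = 7.04-3 = 4.04; w = 7.04 - 0.3·(4.04) = 5.828
step 2: grad = 5.828-3 = 2.828; w = 5.828 - 0.3·(2.828) = 4.9796
step 3: grad = 4.9796-3 = 1.9796; w = 4.9796 - 0.3·(1.9796) = 4.38572
step 4: grad = 4.38572-3 = 1.38572; w = 4.38572 - 0.3·(1.38572) = 3.970004

3.970004


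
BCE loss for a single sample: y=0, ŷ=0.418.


BCE = -[y·ln(p) + (1-y)·ln(1-p)]
= -0 - 1·ln(1-0.418)
= -ln(0.582) = 0.5413

0.5413


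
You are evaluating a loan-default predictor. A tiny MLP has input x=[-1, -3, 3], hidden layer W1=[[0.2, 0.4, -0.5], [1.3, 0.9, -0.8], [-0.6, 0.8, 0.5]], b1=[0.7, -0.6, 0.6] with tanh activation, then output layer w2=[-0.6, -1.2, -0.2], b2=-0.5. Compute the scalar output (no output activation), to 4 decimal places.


z1[0] = (0.2)·(-1) + (0.4)·(-3) + (-0.5)·(3) + 0.7 = -2.2
z1[1] = (1.3)·(-1) + (0.9)·(-3) + (-0.8)·(3) - 0.6 = -7.0
z1[2] = (-0.6)·(-1) + (0.8)·(-3) + (0.5)·(3) + 0.6 = 0.3
h = tanh(z1) = [-0.9757, -1.0, 0.2913]
output = (-0.6)·(-0.9757) + (-1.2)·(-1.0) + (-0.2)·(0.2913) - 0.5 = 1.2272

1.2272


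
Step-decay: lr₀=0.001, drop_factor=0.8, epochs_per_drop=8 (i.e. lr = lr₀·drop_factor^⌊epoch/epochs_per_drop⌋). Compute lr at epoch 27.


n_drops = ⌊27/8⌋ = 3
lr = 0.001·0.8^3 = 0.001·0.512 = 0.000512

0.000512


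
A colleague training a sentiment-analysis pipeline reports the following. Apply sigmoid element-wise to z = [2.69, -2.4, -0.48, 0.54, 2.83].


σ(2.69) = 1/(1+e^-2.69) = 0.9364
σ(-2.4) = 1/(1+e^2.4) = 0.0832
σ(-0.48) = 1/(1+e^0.48) = 0.3823
σ(0.54) = 1/(1+e^-0.54) = 0.6318
σ(2.83) = 1/(1+e^-2.83) = 0.9443
result = [0.9364, 0.0832, 0.3823, 0.6318, 0.9443]

[0.9364, 0.0832, 0.3823, 0.6318, 0.9443]


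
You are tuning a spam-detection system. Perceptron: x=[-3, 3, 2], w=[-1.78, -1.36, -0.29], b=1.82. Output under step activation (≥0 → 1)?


z = (-3)·(-1.78) + (3)·(-1.36) + (2)·(-0.29) + 1.82
  = 2.5
step(z) = 1 (z≥0)

1


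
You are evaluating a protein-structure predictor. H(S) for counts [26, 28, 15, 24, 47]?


Probabilities: [26/140, 28/140, 15/140, 24/140, 47/140] ≈ [0.1857, 0.2, 0.1071, 0.1714, 0.3357]
H = -((26/140)·log₂(26/140) + (28/140)·log₂(28/140) + (15/140)·log₂(15/140) + (24/140)·log₂(24/140) + (47/140)·log₂(47/140))
  = 2.2255 bits

2.2255 bits


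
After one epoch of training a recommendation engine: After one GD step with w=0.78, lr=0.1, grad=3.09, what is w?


w_new = w - α·∇
= 0.78 - 0.1·3.09
= 0.78 - 0.309
= 0.471

0.471


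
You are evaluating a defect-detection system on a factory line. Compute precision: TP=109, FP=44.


Precision = TP/(TP+FP)
= 109/(109+44)
= 109/153 = 71.24%

71.24%


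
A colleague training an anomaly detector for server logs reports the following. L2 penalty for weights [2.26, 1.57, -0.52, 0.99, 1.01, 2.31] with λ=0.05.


‖w‖₂² = (2.26)² + (1.57)² + (-0.52)² + (0.99)² + (1.01)² + (2.31)²
     = 5.1076 + 2.4649 + 0.2704 + 0.9801 + 1.0201 + 5.3361
     = 15.1792
λ·‖w‖₂² = 0.05·15.1792 = 0.75896

0.75896


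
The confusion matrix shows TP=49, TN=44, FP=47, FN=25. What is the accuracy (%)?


Accuracy = (TP+TN)/(TP+TN+FP+FN)
= (49+44)/(165)
= 93/165 = 56.36%

56.36%


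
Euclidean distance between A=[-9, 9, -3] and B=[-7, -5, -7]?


d = √((-9+ 7)² + (9+ 5)² + (-3+ 7)²)
  = √(4 + 196 + 16)
  = √216 = 14.6969

14.6969


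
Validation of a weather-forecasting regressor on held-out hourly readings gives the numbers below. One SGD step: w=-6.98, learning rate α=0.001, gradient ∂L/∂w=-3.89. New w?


w_new = w - α·∇
= -6.98 - 0.001·-3.89
= -6.98 + 0.00389
= -6.97611

-6.97611


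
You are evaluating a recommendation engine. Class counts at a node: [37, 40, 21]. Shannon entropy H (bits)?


Probabilities: [37/98, 40/98, 21/98] ≈ [0.3776, 0.4082, 0.2143]
H = -((37/98)·log₂(37/98) + (40/98)·log₂(40/98) + (21/98)·log₂(21/98))
  = 1.5344 bits

1.5344 bits


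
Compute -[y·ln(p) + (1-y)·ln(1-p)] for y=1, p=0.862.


BCE = -[y·ln(p) + (1-y)·ln(1-p)]
= -1·ln(0.862) - 0
= -ln(0.862) = 0.1485

0.1485


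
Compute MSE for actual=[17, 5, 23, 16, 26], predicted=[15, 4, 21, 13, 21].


Squared errors: (17-15)²=4, (5-4)²=1, (23-21)²=4, (16-13)²=9, (26-21)²=25
Sum = 43
MSE = 43/5 = 43/5

43/5


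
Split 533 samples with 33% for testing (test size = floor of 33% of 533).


Test = ⌊533·33/100⌋ = 175
Train = 533 - 175 = 358

Train: 358, Test: 175


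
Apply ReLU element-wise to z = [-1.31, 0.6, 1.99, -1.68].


ReLU(-1.31) = max(0, -1.31) = 0.0
ReLU(0.6) = max(0, 0.6) = 0.6
ReLU(1.99) = max(0, 1.99) = 1.99
ReLU(-1.68) = max(0, -1.68) = 0.0
result = [0.0, 0.6, 1.99, 0.0]

[0.0, 0.6, 1.99, 0.0]


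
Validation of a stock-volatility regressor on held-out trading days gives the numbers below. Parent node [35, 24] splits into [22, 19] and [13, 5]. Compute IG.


Parent = [35, 24], H_parent = 0.9748
H_left = 0.9961 (n=41), H_right = 0.8524 (n=18)
H_children = (41/59)·0.9961 + (18/59)·0.8524 = 0.9523
IG = 0.9748 - 0.9523 = 0.0225

0.0225


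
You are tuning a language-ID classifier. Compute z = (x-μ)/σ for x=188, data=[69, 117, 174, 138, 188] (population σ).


μ = 137.2, σ = 42.4141
z = (188 - 137.2)/42.4141 = 1.1977

1.1977


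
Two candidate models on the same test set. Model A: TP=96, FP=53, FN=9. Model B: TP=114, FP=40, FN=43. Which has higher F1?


Model A: P=96/149=0.6443, R=96/105=0.9143, F1=2PR/(P+R)=2TP/(2TP+FP+FN)=192/254=0.7559
Model B: P=114/154=0.7403, R=114/157=0.7261, F1=2PR/(P+R)=2TP/(2TP+FP+FN)=228/311=0.7331
0.7559 > 0.7331 → Model A

Model A


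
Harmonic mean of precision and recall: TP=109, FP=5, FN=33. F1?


Precision = 109/114 = 0.9561
Recall = 109/142 = 0.7676
F1 = 2·P·R/(P+R) = 2·TP/(2·TP+FP+FN) = 218/(218+5+33) = 218/256 = 0.8516

0.8516


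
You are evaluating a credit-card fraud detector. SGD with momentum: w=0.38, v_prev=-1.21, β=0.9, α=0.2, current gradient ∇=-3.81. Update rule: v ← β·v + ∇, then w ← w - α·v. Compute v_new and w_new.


v_new = 0.9·-1.21 - 3.81 = -1.089 - 3.81 = -4.899
w_new = 0.38 - 0.2·-4.899 = 0.38 + 0.9798 = 1.3598

v_new=-4.899, w_new=1.3598


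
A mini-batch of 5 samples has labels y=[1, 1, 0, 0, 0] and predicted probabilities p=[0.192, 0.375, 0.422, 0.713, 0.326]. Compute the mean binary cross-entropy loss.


L[0] = -ln(0.192) = 1.6503
L[1] = -ln(0.375) = 0.9808
L[2] = -ln(1-0.422) = -ln(0.578) = 0.5482
L[3] = -ln(1-0.713) = -ln(0.287) = 1.2483
L[4] = -ln(1-0.326) = -ln(0.674) = 0.3945
mean = (1.6503 + 0.9808 + 0.5482 + 1.2483 + 0.3945)/5 = 0.9644

0.9644


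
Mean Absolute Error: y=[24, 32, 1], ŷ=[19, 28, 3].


Absolute errors: |24-19|=5, |32-28|=4, |1-3|=2
Sum = 11
MAE = 11/3 = 11/3

11/3


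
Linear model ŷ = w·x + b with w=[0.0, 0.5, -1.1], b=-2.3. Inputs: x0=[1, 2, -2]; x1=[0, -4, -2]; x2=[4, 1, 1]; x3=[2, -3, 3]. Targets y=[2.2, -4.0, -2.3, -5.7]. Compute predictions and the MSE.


ŷ0 = (0.0)·(1) + (0.5)·(2) + (-1.1)·(-2) - 2.3 = 0.9
ŷ1 = (0.0)·(0) + (0.5)·(-4) + (-1.1)·(-2) - 2.3 = -2.1
ŷ2 = (0.0)·(4) + (0.5)·(1) + (-1.1)·(1) - 2.3 = -2.9
ŷ3 = (0.0)·(2) + (0.5)·(-3) + (-1.1)·(3) - 2.3 = -7.1
errors² = [1.69, 3.61, 0.36, 1.96]
MSE = 7.6200/4 = 1.905

1.905


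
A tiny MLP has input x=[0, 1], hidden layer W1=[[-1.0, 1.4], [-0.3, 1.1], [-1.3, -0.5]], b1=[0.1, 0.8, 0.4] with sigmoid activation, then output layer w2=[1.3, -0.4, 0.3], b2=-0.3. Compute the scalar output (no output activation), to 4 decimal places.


z1[0] = (-1.0)·(0) + (1.4)·(1) + 0.1 = 1.5
z1[1] = (-0.3)·(0) + (1.1)·(1) + 0.8 = 1.9
z1[2] = (-1.3)·(0) + (-0.5)·(1) + 0.4 = -0.1
h = sigmoid(z1) = [0.8176, 0.8699, 0.475]
output = (1.3)·(0.8176) + (-0.4)·(0.8699) + (0.3)·(0.475) - 0.3 = 0.5574

0.5574


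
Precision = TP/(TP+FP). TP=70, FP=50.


Precision = TP/(TP+FP)
= 70/(70+50)
= 70/120 = 58.33%

58.33%


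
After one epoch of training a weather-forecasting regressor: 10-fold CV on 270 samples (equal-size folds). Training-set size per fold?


Fold size = 270/10 = 27
Training per fold = 270 - 27 = 243

243


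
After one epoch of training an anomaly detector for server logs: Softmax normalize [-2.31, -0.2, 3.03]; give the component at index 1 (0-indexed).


Exponentials: e^-2.31=0.0993, e^-0.2=0.8187, e^3.03=20.6972
Sum = 21.6152
Softmax = [0.0046, 0.0379, 0.9575]
p[1] = 0.8187/21.6152 = 0.0379

0.0379


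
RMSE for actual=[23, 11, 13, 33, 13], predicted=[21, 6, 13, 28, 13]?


MSE = 54/5 = 10.8
RMSE = √(54/5) = 3.2863

3.2863


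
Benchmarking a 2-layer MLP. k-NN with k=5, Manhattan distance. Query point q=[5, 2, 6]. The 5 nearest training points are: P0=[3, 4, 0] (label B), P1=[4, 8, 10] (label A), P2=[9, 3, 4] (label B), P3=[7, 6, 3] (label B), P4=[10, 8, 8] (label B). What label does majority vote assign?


d(q,P0) = 10  (label B)
d(q,P1) = 11  (label A)
d(q,P2) = 7  (label B)
d(q,P3) = 9  (label B)
d(q,P4) = 13  (label B)
Votes: A=1, B=4
Majority → B

B


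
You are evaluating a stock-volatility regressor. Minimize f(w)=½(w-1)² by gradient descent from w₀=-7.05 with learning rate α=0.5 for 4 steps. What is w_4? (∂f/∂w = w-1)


step 1: grad = -7.05-1 = -8.05; w = -7.05 - 0.5·(-8.05) = -3.025
step 2: grad = -3.025-1 = -4.025; w = -3.025 - 0.5·(-4.025) = -1.0125
step 3: grad = -1.0125-1 = -2.0125; w = -1.0125 - 0.5·(-2.0125) = -0.00625
step 4: grad = -0.00625-1 = -1.00625; w = -0.00625 - 0.5·(-1.00625) = 0.496875

0.496875


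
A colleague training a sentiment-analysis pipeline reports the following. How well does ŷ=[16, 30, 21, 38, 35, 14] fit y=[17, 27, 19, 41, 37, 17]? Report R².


ȳ = 26.3333
SS_res = Σ(y-ŷ)² = 36
SS_tot = Σ(y-ȳ)² = 557.33
R² = 1 - SS_res/SS_tot = 1 - 0.0646 = 0.9354

0.9354


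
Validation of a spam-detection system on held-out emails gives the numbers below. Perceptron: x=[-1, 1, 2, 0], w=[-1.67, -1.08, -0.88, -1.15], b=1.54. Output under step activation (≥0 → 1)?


z = (-1)·(-1.67) + (1)·(-1.08) + (2)·(-0.88) + (0)·(-1.15) + 1.54
  = 0.37
step(z) = 1 (z≥0)

1


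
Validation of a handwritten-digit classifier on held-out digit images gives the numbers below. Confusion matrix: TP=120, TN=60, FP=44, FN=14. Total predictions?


Total = TP + TN + FP + FN
= 120 + 60 + 44 + 14
= 238
(Predicted positive: 164, predicted negative: 74)

238


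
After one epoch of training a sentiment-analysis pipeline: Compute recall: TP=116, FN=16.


Recall = TP/(TP+FN)
= 116/(116+16)
= 116/132 = 87.88%

87.88%


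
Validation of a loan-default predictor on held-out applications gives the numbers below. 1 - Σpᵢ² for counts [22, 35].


Probabilities: [22/57, 35/57] ≈ [0.386, 0.614]
Σpᵢ² = (484 + 1225)/57² = 1709/3249
Gini = 1 - Σpᵢ² = 1 - 1709/3249 = 0.474

0.474


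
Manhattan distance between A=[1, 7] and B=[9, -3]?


d = |1-9| + |7+ 3|
  = 8 + 10
  = 18

18


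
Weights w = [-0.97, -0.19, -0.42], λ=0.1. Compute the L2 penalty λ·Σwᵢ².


‖w‖₂² = (-0.97)² + (-0.19)² + (-0.42)²
     = 0.9409 + 0.0361 + 0.1764
     = 1.1534
λ·‖w‖₂² = 0.1·1.1534 = 0.11534

0.11534


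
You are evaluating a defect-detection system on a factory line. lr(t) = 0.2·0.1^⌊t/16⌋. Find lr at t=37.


n_drops = ⌊37/16⌋ = 2
lr = 0.2·0.1^2 = 0.2·0.01 = 0.002

0.002


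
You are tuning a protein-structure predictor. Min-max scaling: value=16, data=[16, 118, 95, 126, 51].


min=16, max=126
(16-16)/(126-16) = 0/110 = 0.0

0.0


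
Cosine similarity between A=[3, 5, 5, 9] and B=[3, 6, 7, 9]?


A·B = 3·3 + 5·6 + 5·7 + 9·9 = 155
‖A‖ = √140 = 11.8322, ‖B‖ = √175 = 13.2288
cos = 155/(√140·√175) = 155/√24500 = 0.9903

0.9903


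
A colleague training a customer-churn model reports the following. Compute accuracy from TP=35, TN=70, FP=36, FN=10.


Accuracy = (TP+TN)/(TP+TN+FP+FN)
= (35+70)/(151)
= 105/151 = 69.54%

69.54%


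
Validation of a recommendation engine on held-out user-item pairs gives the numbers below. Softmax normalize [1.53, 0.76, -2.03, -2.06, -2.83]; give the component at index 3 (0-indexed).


Exponentials: e^1.53=4.6182, e^0.76=2.1383, e^-2.03=0.1313, e^-2.06=0.1275, e^-2.83=0.059
Sum = 7.0743
Softmax = [0.6528, 0.3023, 0.0186, 0.018, 0.0083]
p[3] = 0.1275/7.0743 = 0.018

0.018


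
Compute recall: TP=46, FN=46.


Recall = TP/(TP+FN)
= 46/(46+46)
= 46/92 = 50.0%

50.0%


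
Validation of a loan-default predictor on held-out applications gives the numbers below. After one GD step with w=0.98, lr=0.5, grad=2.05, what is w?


w_new = w - α·∇
= 0.98 - 0.5·2.05
= 0.98 - 1.025
= -0.045

-0.045


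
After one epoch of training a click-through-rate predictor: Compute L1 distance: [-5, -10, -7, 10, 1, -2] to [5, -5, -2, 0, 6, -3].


d = |-5-5| + |-10+ 5| + |-7+ 2| + |10-0| + |1-6| + |-2+ 3|
  = 10 + 5 + 5 + 10 + 5 + 1
  = 36

36


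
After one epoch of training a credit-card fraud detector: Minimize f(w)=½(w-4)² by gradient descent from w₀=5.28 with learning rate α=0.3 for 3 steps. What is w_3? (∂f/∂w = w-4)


step 1: grad = 5.28-4 = 1.28; w = 5.28 - 0.3·(1.28) = 4.896
step 2: grad = 4.896-4 = 0.896; w = 4.896 - 0.3·(0.896) = 4.6272
step 3: grad = 4.6272-4 = 0.6272; w = 4.6272 - 0.3·(0.6272) = 4.43904

4.43904


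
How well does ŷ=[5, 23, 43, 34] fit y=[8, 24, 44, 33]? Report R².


ȳ = 27.25
SS_res = Σ(y-ŷ)² = 12
SS_tot = Σ(y-ȳ)² = 694.75
R² = 1 - SS_res/SS_tot = 1 - 0.0173 = 0.9827

0.9827


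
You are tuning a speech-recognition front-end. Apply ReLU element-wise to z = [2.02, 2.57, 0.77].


ReLU(2.02) = max(0, 2.02) = 2.02
ReLU(2.57) = max(0, 2.57) = 2.57
ReLU(0.77) = max(0, 0.77) = 0.77
result = [2.02, 2.57, 0.77]

[2.02, 2.57, 0.77]


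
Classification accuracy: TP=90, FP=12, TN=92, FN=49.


Accuracy = (TP+TN)/(TP+TN+FP+FN)
= (90+92)/(243)
= 182/243 = 74.9%

74.9%


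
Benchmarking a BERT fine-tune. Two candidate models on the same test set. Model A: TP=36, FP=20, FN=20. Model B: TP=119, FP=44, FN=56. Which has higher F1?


Model A: P=36/56=0.6429, R=36/56=0.6429, F1=2PR/(P+R)=2TP/(2TP+FP+FN)=72/112=0.6429
Model B: P=119/163=0.7301, R=119/175=0.68, F1=2PR/(P+R)=2TP/(2TP+FP+FN)=238/338=0.7041
0.6429 < 0.7041 → Model B

Model B


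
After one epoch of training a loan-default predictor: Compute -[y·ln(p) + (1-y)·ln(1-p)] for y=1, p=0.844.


BCE = -[y·ln(p) + (1-y)·ln(1-p)]
= -1·ln(0.844) - 0
= -ln(0.844) = 0.1696

0.1696


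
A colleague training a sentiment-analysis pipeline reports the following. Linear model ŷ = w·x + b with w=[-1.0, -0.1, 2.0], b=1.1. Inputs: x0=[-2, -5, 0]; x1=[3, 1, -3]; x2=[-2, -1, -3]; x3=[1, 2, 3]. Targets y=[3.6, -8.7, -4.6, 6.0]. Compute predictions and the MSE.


ŷ0 = (-1.0)·(-2) + (-0.1)·(-5) + (2.0)·(0) + 1.1 = 3.6
ŷ1 = (-1.0)·(3) + (-0.1)·(1) + (2.0)·(-3) + 1.1 = -8.0
ŷ2 = (-1.0)·(-2) + (-0.1)·(-1) + (2.0)·(-3) + 1.1 = -2.8
ŷ3 = (-1.0)·(1) + (-0.1)·(2) + (2.0)·(3) + 1.1 = 5.9
errors² = [0.0, 0.49, 3.24, 0.01]
MSE = 3.7400/4 = 0.935

0.935


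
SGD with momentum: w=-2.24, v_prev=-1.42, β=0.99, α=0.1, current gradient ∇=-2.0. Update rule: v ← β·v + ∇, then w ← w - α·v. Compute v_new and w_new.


v_new = 0.99·-1.42 - 2.0 = -1.4058 - 2.0 = -3.4058
w_new = -2.24 - 0.1·-3.4058 = -2.24 + 0.34058 = -1.89942

v_new=-3.4058, w_new=-1.89942


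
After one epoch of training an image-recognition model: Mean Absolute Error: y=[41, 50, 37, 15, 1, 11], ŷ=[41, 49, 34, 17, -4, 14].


Absolute errors: |41-41|=0, |50-49|=1, |37-34|=3, |15-17|=2, |1+ 4|=5, |11-14|=3
Sum = 14
MAE = 14/6 = 7/3

7/3


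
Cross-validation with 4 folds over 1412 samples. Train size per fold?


Fold size = 1412/4 = 353
Training per fold = 1412 - 353 = 1059

1059


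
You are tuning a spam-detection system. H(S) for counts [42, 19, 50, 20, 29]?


Probabilities: [42/160, 19/160, 50/160, 20/160, 29/160] ≈ [0.2625, 0.1187, 0.3125, 0.125, 0.1812]
H = -((42/160)·log₂(42/160) + (19/160)·log₂(19/160) + (50/160)·log₂(50/160) + (20/160)·log₂(20/160) + (29/160)·log₂(29/160))
  = 2.2175 bits

2.2175 bits


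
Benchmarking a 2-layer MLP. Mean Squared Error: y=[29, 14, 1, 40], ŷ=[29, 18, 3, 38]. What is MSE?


Squared errors: (29-29)²=0, (14-18)²=16, (1-3)²=4, (40-38)²=4
Sum = 24
MSE = 24/4 = 6

6


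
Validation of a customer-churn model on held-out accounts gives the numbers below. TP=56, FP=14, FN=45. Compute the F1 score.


Precision = 56/70 = 0.8
Recall = 56/101 = 0.5545
F1 = 2·P·R/(P+R) = 2·TP/(2·TP+FP+FN) = 112/(112+14+45) = 112/171 = 0.655

0.655
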